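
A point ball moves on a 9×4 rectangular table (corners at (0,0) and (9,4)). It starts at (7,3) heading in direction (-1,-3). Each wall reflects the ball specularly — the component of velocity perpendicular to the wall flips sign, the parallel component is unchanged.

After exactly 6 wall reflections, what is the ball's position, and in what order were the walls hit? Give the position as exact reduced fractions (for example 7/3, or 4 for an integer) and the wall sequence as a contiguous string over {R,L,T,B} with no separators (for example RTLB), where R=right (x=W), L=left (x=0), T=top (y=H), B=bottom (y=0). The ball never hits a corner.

1. t=1 → B at (6,0); v=(-1,3)
2. t=4/3 → T at (14/3,4); v=(-1,-3)
3. t=4/3 → B at (10/3,0); v=(-1,3)
4. t=4/3 → T at (2,4); v=(-1,-3)
5. t=4/3 → B at (2/3,0); v=(-1,3)
6. t=2/3 → L at (0,2); v=(1,3)

Final position: (0,2)
Wall sequence: BTBTBL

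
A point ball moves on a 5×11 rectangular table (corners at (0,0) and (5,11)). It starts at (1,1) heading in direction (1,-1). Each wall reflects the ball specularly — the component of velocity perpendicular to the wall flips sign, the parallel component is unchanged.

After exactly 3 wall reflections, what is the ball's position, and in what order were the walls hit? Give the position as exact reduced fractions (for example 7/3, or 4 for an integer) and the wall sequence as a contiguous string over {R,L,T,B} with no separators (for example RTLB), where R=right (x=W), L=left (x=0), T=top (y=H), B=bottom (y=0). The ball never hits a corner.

Final position: (0,8)
Wall sequence: BRL

1. t=1 → B at (2,0); v=(1,1)
2. t=3 → R at (5,3); v=(-1,1)
3. t=5 → L at (0,8); v=(1,1)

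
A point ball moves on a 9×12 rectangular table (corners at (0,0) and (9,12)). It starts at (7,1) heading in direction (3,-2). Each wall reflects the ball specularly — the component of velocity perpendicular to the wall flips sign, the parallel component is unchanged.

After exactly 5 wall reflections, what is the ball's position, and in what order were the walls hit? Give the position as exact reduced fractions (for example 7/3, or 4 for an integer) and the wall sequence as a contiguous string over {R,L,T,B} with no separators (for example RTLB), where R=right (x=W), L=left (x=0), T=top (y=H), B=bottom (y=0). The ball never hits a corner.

1. t=1/2 → B at (17/2,0); v=(3,2)
2. t=1/6 → R at (9,1/3); v=(-3,2)
3. t=3 → L at (0,19/3); v=(3,2)
4. t=17/6 → T at (17/2,12); v=(3,-2)
5. t=1/6 → R at (9,35/3); v=(-3,-2)

Final position: (9,35/3)
Wall sequence: BRLTR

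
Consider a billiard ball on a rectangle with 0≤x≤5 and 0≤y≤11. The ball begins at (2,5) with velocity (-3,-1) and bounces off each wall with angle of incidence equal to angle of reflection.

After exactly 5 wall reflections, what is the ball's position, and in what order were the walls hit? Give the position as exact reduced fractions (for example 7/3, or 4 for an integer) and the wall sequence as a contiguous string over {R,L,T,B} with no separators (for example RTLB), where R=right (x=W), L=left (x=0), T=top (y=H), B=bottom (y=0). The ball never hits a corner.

Final position: (5,2/3)
Wall sequence: LRLBR

1. t=2/3 → L at (0,13/3); v=(3,-1)
2. t=5/3 → R at (5,8/3); v=(-3,-1)
3. t=5/3 → L at (0,1); v=(3,-1)
4. t=1 → B at (3,0); v=(3,1)
5. t=2/3 → R at (5,2/3); v=(-3,1)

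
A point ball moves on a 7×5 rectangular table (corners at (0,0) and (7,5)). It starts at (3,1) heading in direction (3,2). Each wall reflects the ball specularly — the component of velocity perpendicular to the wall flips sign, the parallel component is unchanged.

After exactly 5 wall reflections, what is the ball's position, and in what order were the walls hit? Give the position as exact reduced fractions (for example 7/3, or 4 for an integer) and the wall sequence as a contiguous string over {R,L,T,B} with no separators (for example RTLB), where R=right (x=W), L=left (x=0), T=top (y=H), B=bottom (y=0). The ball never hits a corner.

Final position: (7,3)
Wall sequence: RTLBR

1. t=4/3 → R at (7,11/3); v=(-3,2)
2. t=2/3 → T at (5,5); v=(-3,-2)
3. t=5/3 → L at (0,5/3); v=(3,-2)
4. t=5/6 → B at (5/2,0); v=(3,2)
5. t=3/2 → R at (7,3); v=(-3,2)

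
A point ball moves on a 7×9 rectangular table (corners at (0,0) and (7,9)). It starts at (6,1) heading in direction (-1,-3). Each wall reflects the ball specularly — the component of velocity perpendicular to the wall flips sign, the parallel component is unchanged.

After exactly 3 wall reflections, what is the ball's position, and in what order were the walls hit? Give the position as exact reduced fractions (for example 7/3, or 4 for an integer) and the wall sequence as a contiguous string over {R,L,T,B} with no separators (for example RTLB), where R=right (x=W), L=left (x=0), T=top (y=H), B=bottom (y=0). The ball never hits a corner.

Final position: (0,1)
Wall sequence: BTL

1. t=1/3 → B at (17/3,0); v=(-1,3)
2. t=3 → T at (8/3,9); v=(-1,-3)
3. t=8/3 → L at (0,1); v=(1,-3)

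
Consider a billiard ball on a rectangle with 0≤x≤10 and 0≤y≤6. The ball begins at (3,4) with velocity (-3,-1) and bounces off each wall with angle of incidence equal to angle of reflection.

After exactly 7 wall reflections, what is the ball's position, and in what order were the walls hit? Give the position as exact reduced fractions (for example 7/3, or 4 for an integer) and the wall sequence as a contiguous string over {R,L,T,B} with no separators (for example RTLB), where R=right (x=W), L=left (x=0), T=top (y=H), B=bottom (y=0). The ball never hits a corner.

Final position: (0,5/3)
Wall sequence: LBRLTRL

1. t=1 → L at (0,3); v=(3,-1)
2. t=3 → B at (9,0); v=(3,1)
3. t=1/3 → R at (10,1/3); v=(-3,1)
4. t=10/3 → L at (0,11/3); v=(3,1)
5. t=7/3 → T at (7,6); v=(3,-1)
6. t=1 → R at (10,5); v=(-3,-1)
7. t=10/3 → L at (0,5/3); v=(3,-1)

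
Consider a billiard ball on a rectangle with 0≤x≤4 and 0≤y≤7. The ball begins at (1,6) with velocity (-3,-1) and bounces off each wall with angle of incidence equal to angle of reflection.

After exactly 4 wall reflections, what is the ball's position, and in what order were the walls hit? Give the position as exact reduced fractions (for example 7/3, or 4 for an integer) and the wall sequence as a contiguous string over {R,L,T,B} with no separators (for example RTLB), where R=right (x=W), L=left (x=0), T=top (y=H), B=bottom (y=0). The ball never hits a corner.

Final position: (4,5/3)
Wall sequence: LRLR

1. t=1/3 → L at (0,17/3); v=(3,-1)
2. t=4/3 → R at (4,13/3); v=(-3,-1)
3. t=4/3 → L at (0,3); v=(3,-1)
4. t=4/3 → R at (4,5/3); v=(-3,-1)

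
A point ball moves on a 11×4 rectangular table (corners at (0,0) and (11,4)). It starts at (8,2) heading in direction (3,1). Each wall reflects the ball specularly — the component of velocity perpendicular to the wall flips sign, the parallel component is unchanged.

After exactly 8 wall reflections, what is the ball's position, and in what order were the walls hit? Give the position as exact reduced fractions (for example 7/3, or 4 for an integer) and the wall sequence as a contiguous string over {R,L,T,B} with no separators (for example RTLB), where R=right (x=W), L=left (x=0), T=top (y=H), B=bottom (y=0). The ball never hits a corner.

1. t=1 → R at (11,3); v=(-3,1)
2. t=1 → T at (8,4); v=(-3,-1)
3. t=8/3 → L at (0,4/3); v=(3,-1)
4. t=4/3 → B at (4,0); v=(3,1)
5. t=7/3 → R at (11,7/3); v=(-3,1)
6. t=5/3 → T at (6,4); v=(-3,-1)
7. t=2 → L at (0,2); v=(3,-1)
8. t=2 → B at (6,0); v=(3,1)

Final position: (6,0)
Wall sequence: RTLBRTLB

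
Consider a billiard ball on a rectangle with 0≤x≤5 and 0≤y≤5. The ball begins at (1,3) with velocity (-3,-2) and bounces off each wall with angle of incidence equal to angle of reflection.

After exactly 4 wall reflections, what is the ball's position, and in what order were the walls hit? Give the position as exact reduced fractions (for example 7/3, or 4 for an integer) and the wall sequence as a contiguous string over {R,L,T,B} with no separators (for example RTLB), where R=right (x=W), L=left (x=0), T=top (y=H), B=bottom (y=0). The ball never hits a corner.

1. t=1/3 → L at (0,7/3); v=(3,-2)
2. t=7/6 → B at (7/2,0); v=(3,2)
3. t=1/2 → R at (5,1); v=(-3,2)
4. t=5/3 → L at (0,13/3); v=(3,2)

Final position: (0,13/3)
Wall sequence: LBRL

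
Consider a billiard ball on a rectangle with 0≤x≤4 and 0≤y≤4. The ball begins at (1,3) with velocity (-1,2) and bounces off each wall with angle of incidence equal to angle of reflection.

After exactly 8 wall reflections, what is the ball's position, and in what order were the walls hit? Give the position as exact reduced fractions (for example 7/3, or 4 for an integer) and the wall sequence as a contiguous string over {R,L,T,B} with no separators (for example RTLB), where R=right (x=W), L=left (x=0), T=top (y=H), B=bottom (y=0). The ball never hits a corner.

1. t=1/2 → T at (1/2,4); v=(-1,-2)
2. t=1/2 → L at (0,3); v=(1,-2)
3. t=3/2 → B at (3/2,0); v=(1,2)
4. t=2 → T at (7/2,4); v=(1,-2)
5. t=1/2 → R at (4,3); v=(-1,-2)
6. t=3/2 → B at (5/2,0); v=(-1,2)
7. t=2 → T at (1/2,4); v=(-1,-2)
8. t=1/2 → L at (0,3); v=(1,-2)

Final position: (0,3)
Wall sequence: TLBTRBTL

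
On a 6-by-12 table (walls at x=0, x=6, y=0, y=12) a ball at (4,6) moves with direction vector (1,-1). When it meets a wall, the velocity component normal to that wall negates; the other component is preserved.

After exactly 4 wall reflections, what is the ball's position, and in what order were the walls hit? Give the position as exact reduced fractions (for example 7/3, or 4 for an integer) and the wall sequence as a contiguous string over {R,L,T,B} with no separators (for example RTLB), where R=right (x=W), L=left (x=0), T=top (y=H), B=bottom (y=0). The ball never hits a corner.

1. t=2 → R at (6,4); v=(-1,-1)
2. t=4 → B at (2,0); v=(-1,1)
3. t=2 → L at (0,2); v=(1,1)
4. t=6 → R at (6,8); v=(-1,1)

Final position: (6,8)
Wall sequence: RBLR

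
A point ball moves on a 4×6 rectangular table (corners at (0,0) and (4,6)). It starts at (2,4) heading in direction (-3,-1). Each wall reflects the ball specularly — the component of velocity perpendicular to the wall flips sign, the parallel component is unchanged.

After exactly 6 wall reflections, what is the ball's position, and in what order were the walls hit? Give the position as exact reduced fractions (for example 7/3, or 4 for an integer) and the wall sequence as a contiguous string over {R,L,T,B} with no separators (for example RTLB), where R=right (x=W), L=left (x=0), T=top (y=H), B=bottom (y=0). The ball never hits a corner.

Final position: (0,2)
Wall sequence: LRLBRL

1. t=2/3 → L at (0,10/3); v=(3,-1)
2. t=4/3 → R at (4,2); v=(-3,-1)
3. t=4/3 → L at (0,2/3); v=(3,-1)
4. t=2/3 → B at (2,0); v=(3,1)
5. t=2/3 → R at (4,2/3); v=(-3,1)
6. t=4/3 → L at (0,2); v=(3,1)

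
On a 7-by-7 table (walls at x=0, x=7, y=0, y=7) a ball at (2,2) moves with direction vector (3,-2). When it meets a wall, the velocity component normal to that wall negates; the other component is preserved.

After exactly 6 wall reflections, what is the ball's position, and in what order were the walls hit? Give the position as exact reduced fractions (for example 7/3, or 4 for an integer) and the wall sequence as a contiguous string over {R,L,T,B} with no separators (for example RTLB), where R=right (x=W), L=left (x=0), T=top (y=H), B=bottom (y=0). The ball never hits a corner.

1. t=1 → B at (5,0); v=(3,2)
2. t=2/3 → R at (7,4/3); v=(-3,2)
3. t=7/3 → L at (0,6); v=(3,2)
4. t=1/2 → T at (3/2,7); v=(3,-2)
5. t=11/6 → R at (7,10/3); v=(-3,-2)
6. t=5/3 → B at (2,0); v=(-3,2)

Final position: (2,0)
Wall sequence: BRLTRB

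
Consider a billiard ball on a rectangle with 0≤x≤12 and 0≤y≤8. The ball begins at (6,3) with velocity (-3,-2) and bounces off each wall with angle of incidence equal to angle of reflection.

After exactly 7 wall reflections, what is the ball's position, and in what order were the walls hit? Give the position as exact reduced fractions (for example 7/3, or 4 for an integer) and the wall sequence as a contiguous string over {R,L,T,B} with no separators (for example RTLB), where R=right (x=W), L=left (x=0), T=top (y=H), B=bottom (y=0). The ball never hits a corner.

1. t=3/2 → B at (3/2,0); v=(-3,2)
2. t=1/2 → L at (0,1); v=(3,2)
3. t=7/2 → T at (21/2,8); v=(3,-2)
4. t=1/2 → R at (12,7); v=(-3,-2)
5. t=7/2 → B at (3/2,0); v=(-3,2)
6. t=1/2 → L at (0,1); v=(3,2)
7. t=7/2 → T at (21/2,8); v=(3,-2)

Final position: (21/2,8)
Wall sequence: BLTRBLT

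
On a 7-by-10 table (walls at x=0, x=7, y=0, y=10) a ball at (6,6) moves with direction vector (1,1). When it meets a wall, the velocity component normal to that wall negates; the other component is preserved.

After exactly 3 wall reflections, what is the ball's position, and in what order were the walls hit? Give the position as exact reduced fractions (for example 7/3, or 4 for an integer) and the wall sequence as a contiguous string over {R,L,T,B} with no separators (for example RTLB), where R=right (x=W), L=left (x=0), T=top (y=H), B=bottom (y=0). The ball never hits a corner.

1. t=1 → R at (7,7); v=(-1,1)
2. t=3 → T at (4,10); v=(-1,-1)
3. t=4 → L at (0,6); v=(1,-1)

Final position: (0,6)
Wall sequence: RTL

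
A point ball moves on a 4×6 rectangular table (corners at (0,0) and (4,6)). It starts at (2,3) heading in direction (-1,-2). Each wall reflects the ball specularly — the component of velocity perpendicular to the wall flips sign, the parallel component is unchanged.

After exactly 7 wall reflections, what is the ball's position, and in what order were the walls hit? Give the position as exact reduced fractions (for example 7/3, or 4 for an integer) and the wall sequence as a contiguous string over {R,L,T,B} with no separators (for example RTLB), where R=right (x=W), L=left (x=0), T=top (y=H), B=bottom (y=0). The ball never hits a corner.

Final position: (1/2,6)
Wall sequence: BLTRBLT

1. t=3/2 → B at (1/2,0); v=(-1,2)
2. t=1/2 → L at (0,1); v=(1,2)
3. t=5/2 → T at (5/2,6); v=(1,-2)
4. t=3/2 → R at (4,3); v=(-1,-2)
5. t=3/2 → B at (5/2,0); v=(-1,2)
6. t=5/2 → L at (0,5); v=(1,2)
7. t=1/2 → T at (1/2,6); v=(1,-2)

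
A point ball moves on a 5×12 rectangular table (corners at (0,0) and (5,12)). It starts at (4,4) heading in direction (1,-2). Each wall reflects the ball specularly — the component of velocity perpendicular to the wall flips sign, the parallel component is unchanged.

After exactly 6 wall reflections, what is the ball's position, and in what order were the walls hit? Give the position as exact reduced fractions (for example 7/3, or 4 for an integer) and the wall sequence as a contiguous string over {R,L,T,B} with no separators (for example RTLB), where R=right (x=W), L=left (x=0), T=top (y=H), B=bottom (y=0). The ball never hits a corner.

1. t=1 → R at (5,2); v=(-1,-2)
2. t=1 → B at (4,0); v=(-1,2)
3. t=4 → L at (0,8); v=(1,2)
4. t=2 → T at (2,12); v=(1,-2)
5. t=3 → R at (5,6); v=(-1,-2)
6. t=3 → B at (2,0); v=(-1,2)

Final position: (2,0)
Wall sequence: RBLTRB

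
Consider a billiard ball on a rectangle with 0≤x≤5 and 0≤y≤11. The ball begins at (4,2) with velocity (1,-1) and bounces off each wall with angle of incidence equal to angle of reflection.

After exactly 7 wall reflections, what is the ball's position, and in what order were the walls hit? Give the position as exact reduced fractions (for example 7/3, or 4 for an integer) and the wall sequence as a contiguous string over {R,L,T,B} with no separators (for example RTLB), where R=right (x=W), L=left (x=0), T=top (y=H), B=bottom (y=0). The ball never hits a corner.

Final position: (5,3)
Wall sequence: RBLRTLR

1. t=1 → R at (5,1); v=(-1,-1)
2. t=1 → B at (4,0); v=(-1,1)
3. t=4 → L at (0,4); v=(1,1)
4. t=5 → R at (5,9); v=(-1,1)
5. t=2 → T at (3,11); v=(-1,-1)
6. t=3 → L at (0,8); v=(1,-1)
7. t=5 → R at (5,3); v=(-1,-1)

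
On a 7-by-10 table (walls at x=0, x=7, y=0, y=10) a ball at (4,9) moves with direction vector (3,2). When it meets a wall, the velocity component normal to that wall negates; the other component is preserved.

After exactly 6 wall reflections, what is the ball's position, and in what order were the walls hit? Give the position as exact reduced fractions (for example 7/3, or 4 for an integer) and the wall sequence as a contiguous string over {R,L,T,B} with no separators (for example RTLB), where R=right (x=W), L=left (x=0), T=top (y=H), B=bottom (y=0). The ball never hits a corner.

1. t=1/2 → T at (11/2,10); v=(3,-2)
2. t=1/2 → R at (7,9); v=(-3,-2)
3. t=7/3 → L at (0,13/3); v=(3,-2)
4. t=13/6 → B at (13/2,0); v=(3,2)
5. t=1/6 → R at (7,1/3); v=(-3,2)
6. t=7/3 → L at (0,5); v=(3,2)

Final position: (0,5)
Wall sequence: TRLBRL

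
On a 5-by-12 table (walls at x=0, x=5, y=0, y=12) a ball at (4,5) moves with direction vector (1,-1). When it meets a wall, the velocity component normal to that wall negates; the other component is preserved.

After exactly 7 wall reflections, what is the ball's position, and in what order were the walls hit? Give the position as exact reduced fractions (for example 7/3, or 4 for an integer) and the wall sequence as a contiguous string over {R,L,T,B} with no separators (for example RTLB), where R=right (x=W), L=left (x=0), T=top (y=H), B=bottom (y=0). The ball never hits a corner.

Final position: (5,8)
Wall sequence: RBLRLTR

1. t=1 → R at (5,4); v=(-1,-1)
2. t=4 → B at (1,0); v=(-1,1)
3. t=1 → L at (0,1); v=(1,1)
4. t=5 → R at (5,6); v=(-1,1)
5. t=5 → L at (0,11); v=(1,1)
6. t=1 → T at (1,12); v=(1,-1)
7. t=4 → R at (5,8); v=(-1,-1)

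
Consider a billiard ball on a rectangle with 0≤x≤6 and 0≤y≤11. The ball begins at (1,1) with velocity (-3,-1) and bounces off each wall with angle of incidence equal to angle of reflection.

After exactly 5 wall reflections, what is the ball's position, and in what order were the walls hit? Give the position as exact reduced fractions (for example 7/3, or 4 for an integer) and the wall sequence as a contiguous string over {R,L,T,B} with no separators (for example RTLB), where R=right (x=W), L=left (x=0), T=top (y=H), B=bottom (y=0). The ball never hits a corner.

1. t=1/3 → L at (0,2/3); v=(3,-1)
2. t=2/3 → B at (2,0); v=(3,1)
3. t=4/3 → R at (6,4/3); v=(-3,1)
4. t=2 → L at (0,10/3); v=(3,1)
5. t=2 → R at (6,16/3); v=(-3,1)

Final position: (6,16/3)
Wall sequence: LBRLR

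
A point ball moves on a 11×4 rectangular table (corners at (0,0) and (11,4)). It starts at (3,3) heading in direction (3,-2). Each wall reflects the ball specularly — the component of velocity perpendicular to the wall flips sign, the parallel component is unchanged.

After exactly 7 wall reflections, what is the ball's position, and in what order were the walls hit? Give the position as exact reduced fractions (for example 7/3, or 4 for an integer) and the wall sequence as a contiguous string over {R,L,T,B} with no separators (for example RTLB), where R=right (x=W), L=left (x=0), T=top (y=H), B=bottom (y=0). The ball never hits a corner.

Final position: (19/2,0)
Wall sequence: BRTBLTB

1. t=3/2 → B at (15/2,0); v=(3,2)
2. t=7/6 → R at (11,7/3); v=(-3,2)
3. t=5/6 → T at (17/2,4); v=(-3,-2)
4. t=2 → B at (5/2,0); v=(-3,2)
5. t=5/6 → L at (0,5/3); v=(3,2)
6. t=7/6 → T at (7/2,4); v=(3,-2)
7. t=2 → B at (19/2,0); v=(3,2)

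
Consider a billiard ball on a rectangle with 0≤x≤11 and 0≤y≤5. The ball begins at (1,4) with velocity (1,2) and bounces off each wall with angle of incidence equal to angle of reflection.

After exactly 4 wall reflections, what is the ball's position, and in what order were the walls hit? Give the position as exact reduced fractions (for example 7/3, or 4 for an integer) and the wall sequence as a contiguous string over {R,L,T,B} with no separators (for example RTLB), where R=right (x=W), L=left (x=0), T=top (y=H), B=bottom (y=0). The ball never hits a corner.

1. t=1/2 → T at (3/2,5); v=(1,-2)
2. t=5/2 → B at (4,0); v=(1,2)
3. t=5/2 → T at (13/2,5); v=(1,-2)
4. t=5/2 → B at (9,0); v=(1,2)

Final position: (9,0)
Wall sequence: TBTB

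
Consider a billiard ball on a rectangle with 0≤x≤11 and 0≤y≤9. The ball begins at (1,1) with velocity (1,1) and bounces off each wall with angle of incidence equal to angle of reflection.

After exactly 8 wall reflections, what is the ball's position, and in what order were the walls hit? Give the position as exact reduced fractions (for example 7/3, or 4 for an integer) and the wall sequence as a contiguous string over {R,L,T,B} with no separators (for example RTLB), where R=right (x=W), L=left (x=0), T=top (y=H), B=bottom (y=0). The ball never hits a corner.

1. t=8 → T at (9,9); v=(1,-1)
2. t=2 → R at (11,7); v=(-1,-1)
3. t=7 → B at (4,0); v=(-1,1)
4. t=4 → L at (0,4); v=(1,1)
5. t=5 → T at (5,9); v=(1,-1)
6. t=6 → R at (11,3); v=(-1,-1)
7. t=3 → B at (8,0); v=(-1,1)
8. t=8 → L at (0,8); v=(1,1)

Final position: (0,8)
Wall sequence: TRBLTRBL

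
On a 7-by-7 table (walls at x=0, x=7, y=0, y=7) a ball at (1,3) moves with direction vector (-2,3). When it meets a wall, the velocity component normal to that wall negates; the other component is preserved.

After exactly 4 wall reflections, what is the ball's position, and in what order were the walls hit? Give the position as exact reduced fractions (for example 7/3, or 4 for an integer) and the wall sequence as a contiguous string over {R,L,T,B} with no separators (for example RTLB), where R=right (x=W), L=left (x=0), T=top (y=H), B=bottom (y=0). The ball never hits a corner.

Final position: (7,1)
Wall sequence: LTBR

1. t=1/2 → L at (0,9/2); v=(2,3)
2. t=5/6 → T at (5/3,7); v=(2,-3)
3. t=7/3 → B at (19/3,0); v=(2,3)
4. t=1/3 → R at (7,1); v=(-2,3)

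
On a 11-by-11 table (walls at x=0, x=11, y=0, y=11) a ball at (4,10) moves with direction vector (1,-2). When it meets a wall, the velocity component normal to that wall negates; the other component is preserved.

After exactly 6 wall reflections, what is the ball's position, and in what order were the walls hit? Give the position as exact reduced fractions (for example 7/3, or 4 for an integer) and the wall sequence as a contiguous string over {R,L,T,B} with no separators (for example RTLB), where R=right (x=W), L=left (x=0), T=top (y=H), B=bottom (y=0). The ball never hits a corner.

Final position: (7/2,11)
Wall sequence: BRTBLT

1. t=5 → B at (9,0); v=(1,2)
2. t=2 → R at (11,4); v=(-1,2)
3. t=7/2 → T at (15/2,11); v=(-1,-2)
4. t=11/2 → B at (2,0); v=(-1,2)
5. t=2 → L at (0,4); v=(1,2)
6. t=7/2 → T at (7/2,11); v=(1,-2)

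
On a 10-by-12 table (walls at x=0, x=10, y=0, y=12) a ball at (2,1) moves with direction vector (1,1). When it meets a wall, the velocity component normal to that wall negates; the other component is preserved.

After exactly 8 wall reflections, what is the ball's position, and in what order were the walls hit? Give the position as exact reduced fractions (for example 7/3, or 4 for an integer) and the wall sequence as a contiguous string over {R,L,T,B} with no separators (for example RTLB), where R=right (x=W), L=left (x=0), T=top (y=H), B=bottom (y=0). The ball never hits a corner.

1. t=8 → R at (10,9); v=(-1,1)
2. t=3 → T at (7,12); v=(-1,-1)
3. t=7 → L at (0,5); v=(1,-1)
4. t=5 → B at (5,0); v=(1,1)
5. t=5 → R at (10,5); v=(-1,1)
6. t=7 → T at (3,12); v=(-1,-1)
7. t=3 → L at (0,9); v=(1,-1)
8. t=9 → B at (9,0); v=(1,1)

Final position: (9,0)
Wall sequence: RTLBRTLB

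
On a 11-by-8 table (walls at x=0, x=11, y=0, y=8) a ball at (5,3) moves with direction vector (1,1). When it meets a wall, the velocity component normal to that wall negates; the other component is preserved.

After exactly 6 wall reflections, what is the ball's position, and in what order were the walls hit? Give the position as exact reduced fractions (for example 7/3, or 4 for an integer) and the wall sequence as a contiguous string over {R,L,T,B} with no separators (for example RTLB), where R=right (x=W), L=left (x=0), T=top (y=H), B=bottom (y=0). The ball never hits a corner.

1. t=5 → T at (10,8); v=(1,-1)
2. t=1 → R at (11,7); v=(-1,-1)
3. t=7 → B at (4,0); v=(-1,1)
4. t=4 → L at (0,4); v=(1,1)
5. t=4 → T at (4,8); v=(1,-1)
6. t=7 → R at (11,1); v=(-1,-1)

Final position: (11,1)
Wall sequence: TRBLTR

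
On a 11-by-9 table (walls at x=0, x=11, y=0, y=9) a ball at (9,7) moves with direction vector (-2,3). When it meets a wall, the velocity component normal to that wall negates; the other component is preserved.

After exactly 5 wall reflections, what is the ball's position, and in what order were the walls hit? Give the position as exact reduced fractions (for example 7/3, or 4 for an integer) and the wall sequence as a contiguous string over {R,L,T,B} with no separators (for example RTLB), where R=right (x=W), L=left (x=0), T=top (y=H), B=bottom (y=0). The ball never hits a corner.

1. t=2/3 → T at (23/3,9); v=(-2,-3)
2. t=3 → B at (5/3,0); v=(-2,3)
3. t=5/6 → L at (0,5/2); v=(2,3)
4. t=13/6 → T at (13/3,9); v=(2,-3)
5. t=3 → B at (31/3,0); v=(2,3)

Final position: (31/3,0)
Wall sequence: TBLTB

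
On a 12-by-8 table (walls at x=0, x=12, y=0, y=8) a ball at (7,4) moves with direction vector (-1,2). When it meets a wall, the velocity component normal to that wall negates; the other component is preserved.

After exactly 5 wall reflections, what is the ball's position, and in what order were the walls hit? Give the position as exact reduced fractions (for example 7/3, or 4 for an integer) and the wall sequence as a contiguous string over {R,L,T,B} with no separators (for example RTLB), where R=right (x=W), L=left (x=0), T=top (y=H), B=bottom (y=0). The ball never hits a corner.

Final position: (7,0)
Wall sequence: TBLTB

1. t=2 → T at (5,8); v=(-1,-2)
2. t=4 → B at (1,0); v=(-1,2)
3. t=1 → L at (0,2); v=(1,2)
4. t=3 → T at (3,8); v=(1,-2)
5. t=4 → B at (7,0); v=(1,2)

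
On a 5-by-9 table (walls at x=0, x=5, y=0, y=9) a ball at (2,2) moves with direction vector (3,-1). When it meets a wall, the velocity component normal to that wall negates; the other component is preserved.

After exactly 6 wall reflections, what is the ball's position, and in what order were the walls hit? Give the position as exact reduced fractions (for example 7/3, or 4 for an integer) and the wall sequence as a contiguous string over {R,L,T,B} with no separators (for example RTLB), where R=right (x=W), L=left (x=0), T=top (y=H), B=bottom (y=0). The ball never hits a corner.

1. t=1 → R at (5,1); v=(-3,-1)
2. t=1 → B at (2,0); v=(-3,1)
3. t=2/3 → L at (0,2/3); v=(3,1)
4. t=5/3 → R at (5,7/3); v=(-3,1)
5. t=5/3 → L at (0,4); v=(3,1)
6. t=5/3 → R at (5,17/3); v=(-3,1)

Final position: (5,17/3)
Wall sequence: RBLRLR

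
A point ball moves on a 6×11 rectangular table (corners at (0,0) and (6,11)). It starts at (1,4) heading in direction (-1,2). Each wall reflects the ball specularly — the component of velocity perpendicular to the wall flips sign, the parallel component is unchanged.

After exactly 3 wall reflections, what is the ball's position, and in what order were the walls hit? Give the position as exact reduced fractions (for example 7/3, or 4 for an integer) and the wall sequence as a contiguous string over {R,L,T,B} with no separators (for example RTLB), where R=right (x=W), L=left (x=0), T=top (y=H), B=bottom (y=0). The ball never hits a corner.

1. t=1 → L at (0,6); v=(1,2)
2. t=5/2 → T at (5/2,11); v=(1,-2)
3. t=7/2 → R at (6,4); v=(-1,-2)

Final position: (6,4)
Wall sequence: LTR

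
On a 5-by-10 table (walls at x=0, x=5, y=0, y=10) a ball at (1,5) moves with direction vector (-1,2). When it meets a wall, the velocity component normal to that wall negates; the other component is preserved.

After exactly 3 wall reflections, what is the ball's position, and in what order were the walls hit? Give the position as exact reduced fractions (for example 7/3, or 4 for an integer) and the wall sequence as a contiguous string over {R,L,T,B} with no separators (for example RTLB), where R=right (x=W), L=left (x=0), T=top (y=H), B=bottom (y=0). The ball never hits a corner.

1. t=1 → L at (0,7); v=(1,2)
2. t=3/2 → T at (3/2,10); v=(1,-2)
3. t=7/2 → R at (5,3); v=(-1,-2)

Final position: (5,3)
Wall sequence: LTR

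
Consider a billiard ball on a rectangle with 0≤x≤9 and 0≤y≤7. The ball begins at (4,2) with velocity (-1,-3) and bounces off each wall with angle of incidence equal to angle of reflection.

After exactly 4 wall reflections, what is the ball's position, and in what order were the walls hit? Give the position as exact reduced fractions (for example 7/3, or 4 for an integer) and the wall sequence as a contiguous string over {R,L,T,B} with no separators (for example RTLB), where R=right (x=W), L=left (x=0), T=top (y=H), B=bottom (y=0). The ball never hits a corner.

1. t=2/3 → B at (10/3,0); v=(-1,3)
2. t=7/3 → T at (1,7); v=(-1,-3)
3. t=1 → L at (0,4); v=(1,-3)
4. t=4/3 → B at (4/3,0); v=(1,3)

Final position: (4/3,0)
Wall sequence: BTLB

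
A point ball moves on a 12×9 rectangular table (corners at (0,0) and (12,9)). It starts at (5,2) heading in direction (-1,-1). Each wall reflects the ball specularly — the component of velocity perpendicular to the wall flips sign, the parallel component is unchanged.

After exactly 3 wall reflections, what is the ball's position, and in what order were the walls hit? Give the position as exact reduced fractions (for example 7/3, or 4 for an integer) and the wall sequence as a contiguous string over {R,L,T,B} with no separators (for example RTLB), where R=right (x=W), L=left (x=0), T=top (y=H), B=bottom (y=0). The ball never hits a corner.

Final position: (6,9)
Wall sequence: BLT

1. t=2 → B at (3,0); v=(-1,1)
2. t=3 → L at (0,3); v=(1,1)
3. t=6 → T at (6,9); v=(1,-1)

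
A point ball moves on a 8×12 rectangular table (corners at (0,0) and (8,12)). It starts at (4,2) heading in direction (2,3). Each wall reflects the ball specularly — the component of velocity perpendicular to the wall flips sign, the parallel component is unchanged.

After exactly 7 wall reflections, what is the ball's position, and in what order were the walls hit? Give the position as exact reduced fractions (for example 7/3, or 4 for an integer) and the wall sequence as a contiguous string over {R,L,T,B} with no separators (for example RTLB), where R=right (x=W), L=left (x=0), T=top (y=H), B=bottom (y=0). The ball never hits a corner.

1. t=2 → R at (8,8); v=(-2,3)
2. t=4/3 → T at (16/3,12); v=(-2,-3)
3. t=8/3 → L at (0,4); v=(2,-3)
4. t=4/3 → B at (8/3,0); v=(2,3)
5. t=8/3 → R at (8,8); v=(-2,3)
6. t=4/3 → T at (16/3,12); v=(-2,-3)
7. t=8/3 → L at (0,4); v=(2,-3)

Final position: (0,4)
Wall sequence: RTLBRTL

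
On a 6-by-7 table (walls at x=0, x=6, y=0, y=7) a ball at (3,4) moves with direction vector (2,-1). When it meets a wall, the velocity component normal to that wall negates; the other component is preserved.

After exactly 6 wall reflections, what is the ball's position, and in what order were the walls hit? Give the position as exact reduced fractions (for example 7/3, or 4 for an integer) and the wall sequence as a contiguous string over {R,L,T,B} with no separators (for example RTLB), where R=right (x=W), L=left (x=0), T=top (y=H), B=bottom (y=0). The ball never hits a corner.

Final position: (1,7)
Wall sequence: RBLRLT

1. t=3/2 → R at (6,5/2); v=(-2,-1)
2. t=5/2 → B at (1,0); v=(-2,1)
3. t=1/2 → L at (0,1/2); v=(2,1)
4. t=3 → R at (6,7/2); v=(-2,1)
5. t=3 → L at (0,13/2); v=(2,1)
6. t=1/2 → T at (1,7); v=(2,-1)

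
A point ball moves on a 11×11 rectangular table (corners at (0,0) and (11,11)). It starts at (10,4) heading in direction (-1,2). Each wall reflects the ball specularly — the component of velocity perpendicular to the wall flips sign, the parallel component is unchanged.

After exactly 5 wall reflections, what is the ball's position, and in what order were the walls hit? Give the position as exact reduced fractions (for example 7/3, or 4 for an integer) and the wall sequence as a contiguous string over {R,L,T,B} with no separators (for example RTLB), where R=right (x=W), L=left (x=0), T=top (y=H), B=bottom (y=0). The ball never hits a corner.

Final position: (10,0)
Wall sequence: TBLTB

1. t=7/2 → T at (13/2,11); v=(-1,-2)
2. t=11/2 → B at (1,0); v=(-1,2)
3. t=1 → L at (0,2); v=(1,2)
4. t=9/2 → T at (9/2,11); v=(1,-2)
5. t=11/2 → B at (10,0); v=(1,2)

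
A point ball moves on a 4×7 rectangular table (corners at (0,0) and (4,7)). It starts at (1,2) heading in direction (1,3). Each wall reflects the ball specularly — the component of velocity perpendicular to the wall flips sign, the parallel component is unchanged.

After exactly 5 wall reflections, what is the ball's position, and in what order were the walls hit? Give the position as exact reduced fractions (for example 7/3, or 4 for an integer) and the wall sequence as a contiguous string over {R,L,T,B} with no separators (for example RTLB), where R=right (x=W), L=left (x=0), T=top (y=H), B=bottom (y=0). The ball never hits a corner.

Final position: (0,5)
Wall sequence: TRBTL

1. t=5/3 → T at (8/3,7); v=(1,-3)
2. t=4/3 → R at (4,3); v=(-1,-3)
3. t=1 → B at (3,0); v=(-1,3)
4. t=7/3 → T at (2/3,7); v=(-1,-3)
5. t=2/3 → L at (0,5); v=(1,-3)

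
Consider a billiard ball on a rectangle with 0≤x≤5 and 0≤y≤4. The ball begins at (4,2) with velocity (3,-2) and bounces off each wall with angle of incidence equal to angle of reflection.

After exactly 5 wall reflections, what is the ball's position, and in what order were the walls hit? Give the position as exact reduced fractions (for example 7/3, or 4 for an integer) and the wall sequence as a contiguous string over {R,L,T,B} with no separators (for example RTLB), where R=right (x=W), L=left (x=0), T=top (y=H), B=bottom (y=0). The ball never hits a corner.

Final position: (5,8/3)
Wall sequence: RBLTR

1. t=1/3 → R at (5,4/3); v=(-3,-2)
2. t=2/3 → B at (3,0); v=(-3,2)
3. t=1 → L at (0,2); v=(3,2)
4. t=1 → T at (3,4); v=(3,-2)
5. t=2/3 → R at (5,8/3); v=(-3,-2)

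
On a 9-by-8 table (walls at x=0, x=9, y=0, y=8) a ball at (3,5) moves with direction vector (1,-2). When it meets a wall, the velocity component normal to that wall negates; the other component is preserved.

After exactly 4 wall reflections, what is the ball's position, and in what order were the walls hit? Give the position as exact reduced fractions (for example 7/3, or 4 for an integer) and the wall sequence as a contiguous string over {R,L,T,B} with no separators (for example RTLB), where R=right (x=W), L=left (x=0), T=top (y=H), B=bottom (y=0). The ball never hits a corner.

1. t=5/2 → B at (11/2,0); v=(1,2)
2. t=7/2 → R at (9,7); v=(-1,2)
3. t=1/2 → T at (17/2,8); v=(-1,-2)
4. t=4 → B at (9/2,0); v=(-1,2)

Final position: (9/2,0)
Wall sequence: BRTB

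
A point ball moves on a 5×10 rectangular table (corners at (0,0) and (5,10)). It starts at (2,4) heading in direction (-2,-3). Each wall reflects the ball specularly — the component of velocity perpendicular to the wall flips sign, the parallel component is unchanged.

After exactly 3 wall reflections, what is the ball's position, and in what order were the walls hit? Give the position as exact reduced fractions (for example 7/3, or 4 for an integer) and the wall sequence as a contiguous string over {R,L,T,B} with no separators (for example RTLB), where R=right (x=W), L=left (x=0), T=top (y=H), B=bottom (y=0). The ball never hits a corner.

Final position: (5,13/2)
Wall sequence: LBR

1. t=1 → L at (0,1); v=(2,-3)
2. t=1/3 → B at (2/3,0); v=(2,3)
3. t=13/6 → R at (5,13/2); v=(-2,3)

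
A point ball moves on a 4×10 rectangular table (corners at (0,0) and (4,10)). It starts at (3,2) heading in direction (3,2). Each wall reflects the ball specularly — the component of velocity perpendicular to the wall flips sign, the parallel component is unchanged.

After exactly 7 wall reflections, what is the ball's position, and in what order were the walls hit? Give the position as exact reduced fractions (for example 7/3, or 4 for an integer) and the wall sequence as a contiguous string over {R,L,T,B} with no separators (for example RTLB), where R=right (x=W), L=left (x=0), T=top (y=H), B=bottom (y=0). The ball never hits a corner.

1. t=1/3 → R at (4,8/3); v=(-3,2)
2. t=4/3 → L at (0,16/3); v=(3,2)
3. t=4/3 → R at (4,8); v=(-3,2)
4. t=1 → T at (1,10); v=(-3,-2)
5. t=1/3 → L at (0,28/3); v=(3,-2)
6. t=4/3 → R at (4,20/3); v=(-3,-2)
7. t=4/3 → L at (0,4); v=(3,-2)

Final position: (0,4)
Wall sequence: RLRTLRL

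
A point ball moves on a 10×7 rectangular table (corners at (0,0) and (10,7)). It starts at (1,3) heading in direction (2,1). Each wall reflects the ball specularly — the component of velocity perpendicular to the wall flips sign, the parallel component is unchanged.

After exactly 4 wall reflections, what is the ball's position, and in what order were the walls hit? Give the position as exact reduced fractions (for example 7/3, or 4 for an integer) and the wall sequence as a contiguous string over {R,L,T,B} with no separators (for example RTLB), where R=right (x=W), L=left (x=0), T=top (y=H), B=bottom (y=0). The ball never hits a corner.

1. t=4 → T at (9,7); v=(2,-1)
2. t=1/2 → R at (10,13/2); v=(-2,-1)
3. t=5 → L at (0,3/2); v=(2,-1)
4. t=3/2 → B at (3,0); v=(2,1)

Final position: (3,0)
Wall sequence: TRLB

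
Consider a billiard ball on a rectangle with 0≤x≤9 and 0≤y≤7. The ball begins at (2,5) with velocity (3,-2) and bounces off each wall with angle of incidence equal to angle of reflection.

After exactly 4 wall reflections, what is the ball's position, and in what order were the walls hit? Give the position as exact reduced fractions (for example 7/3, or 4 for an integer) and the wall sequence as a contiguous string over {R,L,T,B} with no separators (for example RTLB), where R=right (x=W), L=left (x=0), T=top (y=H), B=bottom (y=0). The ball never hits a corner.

Final position: (2,7)
Wall sequence: RBLT

1. t=7/3 → R at (9,1/3); v=(-3,-2)
2. t=1/6 → B at (17/2,0); v=(-3,2)
3. t=17/6 → L at (0,17/3); v=(3,2)
4. t=2/3 → T at (2,7); v=(3,-2)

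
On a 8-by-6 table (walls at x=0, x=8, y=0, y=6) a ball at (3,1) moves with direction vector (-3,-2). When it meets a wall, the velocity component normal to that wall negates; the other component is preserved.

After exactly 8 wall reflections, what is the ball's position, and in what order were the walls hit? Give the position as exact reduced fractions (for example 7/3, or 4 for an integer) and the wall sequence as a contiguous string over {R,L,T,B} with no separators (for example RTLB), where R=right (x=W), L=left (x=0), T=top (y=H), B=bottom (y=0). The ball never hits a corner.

1. t=1/2 → B at (3/2,0); v=(-3,2)
2. t=1/2 → L at (0,1); v=(3,2)
3. t=5/2 → T at (15/2,6); v=(3,-2)
4. t=1/6 → R at (8,17/3); v=(-3,-2)
5. t=8/3 → L at (0,1/3); v=(3,-2)
6. t=1/6 → B at (1/2,0); v=(3,2)
7. t=5/2 → R at (8,5); v=(-3,2)
8. t=1/2 → T at (13/2,6); v=(-3,-2)

Final position: (13/2,6)
Wall sequence: BLTRLBRT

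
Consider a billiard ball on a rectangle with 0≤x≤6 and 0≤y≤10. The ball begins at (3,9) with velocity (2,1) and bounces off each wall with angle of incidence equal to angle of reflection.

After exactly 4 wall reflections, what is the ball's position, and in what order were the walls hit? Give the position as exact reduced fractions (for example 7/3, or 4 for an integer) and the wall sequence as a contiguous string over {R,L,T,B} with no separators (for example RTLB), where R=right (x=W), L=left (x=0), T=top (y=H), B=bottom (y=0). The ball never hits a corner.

Final position: (6,7/2)
Wall sequence: TRLR

1. t=1 → T at (5,10); v=(2,-1)
2. t=1/2 → R at (6,19/2); v=(-2,-1)
3. t=3 → L at (0,13/2); v=(2,-1)
4. t=3 → R at (6,7/2); v=(-2,-1)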